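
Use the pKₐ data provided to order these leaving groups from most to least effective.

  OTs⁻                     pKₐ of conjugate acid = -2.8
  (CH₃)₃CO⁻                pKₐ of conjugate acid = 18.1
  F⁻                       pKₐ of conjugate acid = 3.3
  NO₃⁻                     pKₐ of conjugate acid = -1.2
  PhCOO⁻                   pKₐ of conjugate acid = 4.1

Lower conjugate-acid pKₐ ⇒ weaker base ⇒ better leaving group.
Sorting by the given values: OTs⁻ (-2.8), NO₃⁻ (-1.2), F⁻ (3.3), PhCOO⁻ (4.1), (CH₃)₃CO⁻ (18.1).

OTs⁻ > NO₃⁻ > F⁻ > PhCOO⁻ > (CH₃)₃CO⁻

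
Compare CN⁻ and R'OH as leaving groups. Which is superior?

R'OH

R'OH is the better leaving group.
pKₐ(R'OH₂⁺) ≈ -2.4 versus pKₐ(HCN) ≈ 9.2: R'OH is the much weaker base.
Neutral; leaves from a protonated ether (an oxonium ion, R–O(H)R'⁺).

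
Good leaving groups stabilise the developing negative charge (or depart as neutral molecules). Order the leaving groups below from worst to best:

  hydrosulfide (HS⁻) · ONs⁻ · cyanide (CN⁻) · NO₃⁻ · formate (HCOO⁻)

cyanide (CN⁻) < hydrosulfide (HS⁻) < formate (HCOO⁻) < NO₃⁻ < ONs⁻

ONs⁻: pKₐ(p-O₂NC₆H₄SO₃H) ≈ -3.5 — p-nitro group further stabilises the sulfonate
NO₃⁻: pKₐ(HNO₃) ≈ -1.3 — resonance-delocalised over three oxygens
formate (HCOO⁻): pKₐ(HCOOH) ≈ 3.8 — resonance-stabilised carboxylate
hydrosulfide (HS⁻): pKₐ(H₂S) ≈ 7
cyanide (CN⁻): pKₐ(HCN) ≈ 9.2 — sp carbon stabilises the charge somewhat, but still a poor LG
Listed from poorest to best leaving group as asked.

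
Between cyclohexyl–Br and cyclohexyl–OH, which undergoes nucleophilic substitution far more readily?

cyclohexyl–Br

From cyclohexyl–OH the departing group would be OH⁻ (pKₐ(H₂O) ≈ 15.7). Strong base; essentially never leaves without prior activation.
From cyclohexyl–Br the leaving group is Br⁻ (pKₐ(HBr) ≈ -9). Weak base; good leaving group.
(In practice cyclohexyl–Br is made from cyclohexyl–OH by treatment with PBr₃, replacing the hydroxyl with bromide.)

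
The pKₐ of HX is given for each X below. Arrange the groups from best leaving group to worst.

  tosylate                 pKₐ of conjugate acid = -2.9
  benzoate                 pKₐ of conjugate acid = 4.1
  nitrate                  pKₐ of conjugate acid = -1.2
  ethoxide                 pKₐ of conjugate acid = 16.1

tosylate > nitrate > benzoate > ethoxide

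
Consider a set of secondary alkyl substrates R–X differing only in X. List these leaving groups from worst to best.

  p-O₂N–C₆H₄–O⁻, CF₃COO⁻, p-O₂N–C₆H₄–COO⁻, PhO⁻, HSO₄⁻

PhO⁻ < p-O₂N–C₆H₄–O⁻ < p-O₂N–C₆H₄–COO⁻ < CF₃COO⁻ < HSO₄⁻

HSO₄⁻: pKₐ(H₂SO₄) ≈ -3
CF₃COO⁻: pKₐ(CF₃COOH) ≈ 0.2 — strongly electron-withdrawing CF₃ stabilises the carboxylate
p-O₂N–C₆H₄–COO⁻: pKₐ(p-nitrobenzoic acid) ≈ 3.4
p-O₂N–C₆H₄–O⁻: pKₐ(p-nitrophenol) ≈ 7.2 — nitro group delocalises the charge; the classic chromogenic LG
PhO⁻: pKₐ(C₆H₅OH (phenol)) ≈ 10
Listed from poorest to best leaving group as asked.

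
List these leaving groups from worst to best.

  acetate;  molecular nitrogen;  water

acetate < water < molecular nitrogen

molecular nitrogen: no meaningful conjugate acid; N₂ departs as an exceptionally stable neutral molecule
water: pKₐ(H₃O⁺) ≈ -1.7 — neutral; leaves from a protonated alcohol (R–OH₂⁺)
acetate: pKₐ(CH₃COOH) ≈ 4.8
Reversing gives the worst-to-best order requested.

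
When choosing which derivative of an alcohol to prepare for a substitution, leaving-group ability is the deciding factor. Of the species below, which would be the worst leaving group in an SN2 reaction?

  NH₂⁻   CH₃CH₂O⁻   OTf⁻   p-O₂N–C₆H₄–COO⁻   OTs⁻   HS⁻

NH₂⁻

A good leaving group is a weak base: the lower the pKₐ of its conjugate acid, the more readily it departs.
OTf⁻: pKₐ(CF₃SO₃H (triflic acid)) ≈ -14
OTs⁻: pKₐ(p-CH₃C₆H₄SO₃H (TsOH)) ≈ -2.8
p-O₂N–C₆H₄–COO⁻: pKₐ(p-nitrobenzoic acid) ≈ 3.4
HS⁻: pKₐ(H₂S) ≈ 7
CH₃CH₂O⁻: pKₐ(CH₃CH₂OH) ≈ 16
NH₂⁻: pKₐ(NH₃) ≈ 38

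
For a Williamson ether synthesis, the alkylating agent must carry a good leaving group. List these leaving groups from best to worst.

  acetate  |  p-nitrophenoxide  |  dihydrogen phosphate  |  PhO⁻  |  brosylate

brosylate > dihydrogen phosphate > acetate > p-nitrophenoxide > PhO⁻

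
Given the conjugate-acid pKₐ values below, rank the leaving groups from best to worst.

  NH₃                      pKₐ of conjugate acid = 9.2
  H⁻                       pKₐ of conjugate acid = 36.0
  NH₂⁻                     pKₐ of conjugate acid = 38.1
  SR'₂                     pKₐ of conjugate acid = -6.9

SR'₂ > NH₃ > H⁻ > NH₂⁻

Lower conjugate-acid pKₐ ⇒ weaker base ⇒ better leaving group.
Sorting by the given values: SR'₂ (-6.9), NH₃ (9.2), H⁻ (36.0), NH₂⁻ (38.1).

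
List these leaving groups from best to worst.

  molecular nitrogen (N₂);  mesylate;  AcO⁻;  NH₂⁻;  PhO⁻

molecular nitrogen (N₂) > mesylate > AcO⁻ > PhO⁻ > NH₂⁻

The more stable X⁻ (or X) is on its own — i.e. the weaker a base it is — the better a leaving group it makes.
molecular nitrogen (N₂): no meaningful conjugate acid; N₂ departs as an exceptionally stable neutral molecule
mesylate: pKₐ(CH₃SO₃H (MsOH)) ≈ -1.9
AcO⁻: pKₐ(CH₃COOH) ≈ 4.8 — resonance-stabilised but still a weak base
PhO⁻: pKₐ(C₆H₅OH (phenol)) ≈ 10 — resonance into the ring helps, but still a poor LG
NH₂⁻: pKₐ(NH₃) ≈ 38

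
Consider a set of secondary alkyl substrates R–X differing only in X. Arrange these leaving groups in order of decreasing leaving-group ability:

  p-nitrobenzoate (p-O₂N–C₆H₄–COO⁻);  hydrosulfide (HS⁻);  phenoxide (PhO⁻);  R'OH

R'OH: pKₐ(R'OH₂⁺) ≈ -2.4
p-nitrobenzoate (p-O₂N–C₆H₄–COO⁻): pKₐ(p-nitrobenzoic acid) ≈ 3.4
hydrosulfide (HS⁻): pKₐ(H₂S) ≈ 7
phenoxide (PhO⁻): pKₐ(C₆H₅OH (phenol)) ≈ 10

R'OH > p-nitrobenzoate (p-O₂N–C₆H₄–COO⁻) > hydrosulfide (HS⁻) > phenoxide (PhO⁻)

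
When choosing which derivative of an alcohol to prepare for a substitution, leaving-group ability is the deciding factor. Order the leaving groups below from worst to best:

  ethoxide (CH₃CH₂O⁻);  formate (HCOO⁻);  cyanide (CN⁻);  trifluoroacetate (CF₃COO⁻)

A good leaving group is a weak base: the lower the pKₐ of its conjugate acid, the more readily it departs.
trifluoroacetate (CF₃COO⁻): pKₐ(CF₃COOH) ≈ 0.2
formate (HCOO⁻): pKₐ(HCOOH) ≈ 3.8
cyanide (CN⁻): pKₐ(HCN) ≈ 9.2
ethoxide (CH₃CH₂O⁻): pKₐ(CH₃CH₂OH) ≈ 16
The question asks for worst first, so the sequence is read in increasing leaving-group ability.

ethoxide (CH₃CH₂O⁻) < cyanide (CN⁻) < formate (HCOO⁻) < trifluoroacetate (CF₃COO⁻)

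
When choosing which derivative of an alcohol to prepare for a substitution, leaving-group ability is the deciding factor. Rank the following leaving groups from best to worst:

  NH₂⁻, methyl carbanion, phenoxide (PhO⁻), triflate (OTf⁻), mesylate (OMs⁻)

triflate (OTf⁻) > mesylate (OMs⁻) > phenoxide (PhO⁻) > NH₂⁻ > methyl carbanion

A good leaving group is a weak base: the lower the pKₐ of its conjugate acid, the more readily it departs.
triflate (OTf⁻): pKₐ(CF₃SO₃H (triflic acid)) ≈ -14
mesylate (OMs⁻): pKₐ(CH₃SO₃H (MsOH)) ≈ -1.9
phenoxide (PhO⁻): pKₐ(C₆H₅OH (phenol)) ≈ 10
NH₂⁻: pKₐ(NH₃) ≈ 38
methyl carbanion: pKₐ(CH₄) ≈ 48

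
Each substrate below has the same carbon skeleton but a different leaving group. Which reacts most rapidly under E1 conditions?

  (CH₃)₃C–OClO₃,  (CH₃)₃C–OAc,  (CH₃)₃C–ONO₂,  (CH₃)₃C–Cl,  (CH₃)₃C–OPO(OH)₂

(CH₃)₃C–OClO₃

With the same alkyl group throughout, only the leaving group differentiates the rates.
Rank by basicity of the departing species: weakest base leaves most easily.
(CH₃)₃C–OClO₃ loses ClO₄⁻: pKₐ(HClO₄) ≈ -10
(CH₃)₃C–Cl loses Cl⁻: pKₐ(HCl) ≈ -7
(CH₃)₃C–ONO₂ loses NO₃⁻: pKₐ(HNO₃) ≈ -1.3
(CH₃)₃C–OPO(OH)₂ loses H₂PO₄⁻: pKₐ(H₃PO₄) ≈ 2.1
(CH₃)₃C–OAc loses AcO⁻: pKₐ(CH₃COOH) ≈ 4.8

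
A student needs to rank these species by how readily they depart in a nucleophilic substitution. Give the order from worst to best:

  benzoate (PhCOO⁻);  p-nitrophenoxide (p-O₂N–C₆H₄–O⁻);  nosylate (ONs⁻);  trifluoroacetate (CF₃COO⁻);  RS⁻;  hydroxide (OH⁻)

hydroxide (OH⁻) < RS⁻ < p-nitrophenoxide (p-O₂N–C₆H₄–O⁻) < benzoate (PhCOO⁻) < trifluoroacetate (CF₃COO⁻) < nosylate (ONs⁻)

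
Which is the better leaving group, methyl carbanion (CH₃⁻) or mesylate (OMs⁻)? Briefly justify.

mesylate (OMs⁻)

mesylate (OMs⁻) is the better leaving group.
pKₐ(CH₃SO₃H (MsOH)) ≈ -1.9 versus pKₐ(CH₄) ≈ 48: mesylate (OMs⁻) is the much weaker base.
Resonance-delocalised alkanesulfonate.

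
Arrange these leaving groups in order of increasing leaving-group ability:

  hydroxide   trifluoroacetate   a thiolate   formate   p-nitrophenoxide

Leaving-group ability tracks the stability of the departed species; conjugate-acid pKₐ is the usual yardstick (lower pKₐ → better LG).
trifluoroacetate: pKₐ(CF₃COOH) ≈ 0.2
formate: pKₐ(HCOOH) ≈ 3.8
p-nitrophenoxide: pKₐ(p-nitrophenol) ≈ 7.2
a thiolate: pKₐ(RSH (a thiol)) ≈ 10.5
hydroxide: pKₐ(H₂O) ≈ 15.7
Listed from poorest to best leaving group as asked.

hydroxide < a thiolate < p-nitrophenoxide < formate < trifluoroacetate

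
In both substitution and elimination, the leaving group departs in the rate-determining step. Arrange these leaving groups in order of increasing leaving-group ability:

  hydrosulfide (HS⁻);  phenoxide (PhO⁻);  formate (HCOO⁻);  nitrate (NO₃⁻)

phenoxide (PhO⁻) < hydrosulfide (HS⁻) < formate (HCOO⁻) < nitrate (NO₃⁻)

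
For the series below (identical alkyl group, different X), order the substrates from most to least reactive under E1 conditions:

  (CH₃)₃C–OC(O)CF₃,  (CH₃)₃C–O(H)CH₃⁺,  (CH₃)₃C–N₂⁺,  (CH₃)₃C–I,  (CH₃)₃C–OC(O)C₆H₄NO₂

(CH₃)₃C–N₂⁺ > (CH₃)₃C–I > (CH₃)₃C–O(H)CH₃⁺ > (CH₃)₃C–OC(O)CF₃ > (CH₃)₃C–OC(O)C₆H₄NO₂

Identical carbon frameworks mean the comparison reduces to leaving-group quality.
Leaving-group ability tracks the stability of the departed species; conjugate-acid pKₐ is the usual yardstick (lower pKₐ → better LG).
(CH₃)₃C–N₂⁺ loses N₂: no meaningful conjugate acid; N₂ departs as an exceptionally stable neutral molecule
(CH₃)₃C–I loses I⁻: pKₐ(HI) ≈ -10
(CH₃)₃C–O(H)CH₃⁺ loses R'OH: pKₐ(R'OH₂⁺) ≈ -2.4
(CH₃)₃C–OC(O)CF₃ loses CF₃COO⁻: pKₐ(CF₃COOH) ≈ 0.2
(CH₃)₃C–OC(O)C₆H₄NO₂ loses p-O₂N–C₆H₄–COO⁻: pKₐ(p-nitrobenzoic acid) ≈ 3.4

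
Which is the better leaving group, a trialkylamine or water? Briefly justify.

water

water is the better leaving group.
pKₐ(H₃O⁺) ≈ -1.7 versus pKₐ(R'₃NH⁺) ≈ 10.7: water is the much weaker base.
Neutral; leaves from a protonated alcohol (R–OH₂⁺).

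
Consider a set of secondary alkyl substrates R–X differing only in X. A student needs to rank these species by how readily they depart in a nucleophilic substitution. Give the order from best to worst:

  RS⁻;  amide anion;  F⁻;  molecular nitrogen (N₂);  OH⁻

molecular nitrogen (N₂) > F⁻ > RS⁻ > OH⁻ > amide anion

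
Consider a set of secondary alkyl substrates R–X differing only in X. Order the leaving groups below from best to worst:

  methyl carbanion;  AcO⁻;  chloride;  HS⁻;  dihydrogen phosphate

chloride: pKₐ(HCl) ≈ -7 — moderately weak base
dihydrogen phosphate: pKₐ(H₃PO₄) ≈ 2.1 — moderate base; biological leaving group after further activation
AcO⁻: pKₐ(CH₃COOH) ≈ 4.8
HS⁻: pKₐ(H₂S) ≈ 7 — larger and more polarisable than the oxygen analogue
methyl carbanion: pKₐ(CH₄) ≈ 48

chloride > dihydrogen phosphate > AcO⁻ > HS⁻ > methyl carbanion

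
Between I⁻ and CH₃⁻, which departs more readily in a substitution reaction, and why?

I⁻ is the better leaving group.
pKₐ(HI) ≈ -10 versus pKₐ(CH₄) ≈ 48: I⁻ is the much weaker base.
Large, highly polarisable; very weak base.

I⁻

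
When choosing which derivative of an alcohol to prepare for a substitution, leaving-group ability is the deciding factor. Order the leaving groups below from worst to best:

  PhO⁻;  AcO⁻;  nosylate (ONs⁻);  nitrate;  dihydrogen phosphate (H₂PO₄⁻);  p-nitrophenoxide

A good leaving group is a weak base: the lower the pKₐ of its conjugate acid, the more readily it departs.
nosylate (ONs⁻): pKₐ(p-O₂NC₆H₄SO₃H) ≈ -3.5
nitrate: pKₐ(HNO₃) ≈ -1.3
dihydrogen phosphate (H₂PO₄⁻): pKₐ(H₃PO₄) ≈ 2.1
AcO⁻: pKₐ(CH₃COOH) ≈ 4.8
p-nitrophenoxide: pKₐ(p-nitrophenol) ≈ 7.2
PhO⁻: pKₐ(C₆H₅OH (phenol)) ≈ 10
The question asks for worst first, so the sequence is read in increasing leaving-group ability.

PhO⁻ < p-nitrophenoxide < AcO⁻ < dihydrogen phosphate (H₂PO₄⁻) < nitrate < nosylate (ONs⁻)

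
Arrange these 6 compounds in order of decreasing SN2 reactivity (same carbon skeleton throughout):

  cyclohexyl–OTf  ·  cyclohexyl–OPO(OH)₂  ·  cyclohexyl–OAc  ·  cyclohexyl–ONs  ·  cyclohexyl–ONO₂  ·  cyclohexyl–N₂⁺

The skeletons are identical, so relative rate is governed entirely by leaving-group ability.
Leaving-group ability tracks the stability of the departed species; conjugate-acid pKₐ is the usual yardstick (lower pKₐ → better LG).
cyclohexyl–N₂⁺ loses N₂: no meaningful conjugate acid; N₂ departs as an exceptionally stable neutral molecule
cyclohexyl–OTf loses OTf⁻: pKₐ(CF₃SO₃H (triflic acid)) ≈ -14
cyclohexyl–ONs loses ONs⁻: pKₐ(p-O₂NC₆H₄SO₃H) ≈ -3.5
cyclohexyl–ONO₂ loses NO₃⁻: pKₐ(HNO₃) ≈ -1.3
cyclohexyl–OPO(OH)₂ loses H₂PO₄⁻: pKₐ(H₃PO₄) ≈ 2.1
cyclohexyl–OAc loses AcO⁻: pKₐ(CH₃COOH) ≈ 4.8

cyclohexyl–N₂⁺ > cyclohexyl–OTf > cyclohexyl–ONs > cyclohexyl–ONO₂ > cyclohexyl–OPO(OH)₂ > cyclohexyl–OAc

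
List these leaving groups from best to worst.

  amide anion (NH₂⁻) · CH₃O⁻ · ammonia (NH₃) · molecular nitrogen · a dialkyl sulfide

molecular nitrogen > a dialkyl sulfide > ammonia (NH₃) > CH₃O⁻ > amide anion (NH₂⁻)

molecular nitrogen: no meaningful conjugate acid; N₂ departs as an exceptionally stable neutral molecule
a dialkyl sulfide: pKₐ(R'₂SH⁺) ≈ -7 — neutral; leaves from a sulfonium salt (R–SR'₂⁺)
ammonia (NH₃): pKₐ(NH₄⁺) ≈ 9.2 — neutral but moderately basic; leaves from R–NH₃⁺
CH₃O⁻: pKₐ(CH₃OH) ≈ 15.5 — strong base; alkoxides do not leave unassisted
amide anion (NH₂⁻): pKₐ(NH₃) ≈ 38 — extremely strong base; never a leaving group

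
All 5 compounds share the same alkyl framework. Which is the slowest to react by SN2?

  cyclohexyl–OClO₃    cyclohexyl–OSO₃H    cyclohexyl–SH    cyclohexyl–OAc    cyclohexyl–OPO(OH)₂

The skeletons are identical, so relative rate is governed entirely by leaving-group ability.
The more stable X⁻ (or X) is on its own — i.e. the weaker a base it is — the better a leaving group it makes.
cyclohexyl–OClO₃ loses ClO₄⁻: pKₐ(HClO₄) ≈ -10
cyclohexyl–OSO₃H loses HSO₄⁻: pKₐ(H₂SO₄) ≈ -3
cyclohexyl–OPO(OH)₂ loses H₂PO₄⁻: pKₐ(H₃PO₄) ≈ 2.1
cyclohexyl–OAc loses AcO⁻: pKₐ(CH₃COOH) ≈ 4.8
cyclohexyl–SH loses HS⁻: pKₐ(H₂S) ≈ 7

cyclohexyl–SH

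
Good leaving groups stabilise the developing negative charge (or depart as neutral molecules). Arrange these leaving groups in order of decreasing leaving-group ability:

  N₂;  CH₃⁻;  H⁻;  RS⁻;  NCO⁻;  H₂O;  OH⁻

Rank by basicity of the departing species: weakest base leaves most easily.
N₂: no meaningful conjugate acid; N₂ departs as an exceptionally stable neutral molecule
H₂O: pKₐ(H₃O⁺) ≈ -1.7 — neutral; leaves from a protonated alcohol (R–OH₂⁺)
NCO⁻: pKₐ(HOCN) ≈ 3.5 — resonance between N and O
RS⁻: pKₐ(RSH (a thiol)) ≈ 10.5 — moderately basic; rarely leaves without activation
OH⁻: pKₐ(H₂O) ≈ 15.7
H⁻: pKₐ(H₂) ≈ 36
CH₃⁻: pKₐ(CH₄) ≈ 48 — unstabilised carbanion; the worst conceivable leaving group

N₂ > H₂O > NCO⁻ > RS⁻ > OH⁻ > H⁻ > CH₃⁻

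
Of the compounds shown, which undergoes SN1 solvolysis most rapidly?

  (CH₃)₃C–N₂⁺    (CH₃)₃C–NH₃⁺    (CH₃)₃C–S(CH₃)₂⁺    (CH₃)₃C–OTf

(CH₃)₃C–N₂⁺

Same R in every case — rank the leaving groups.
Rank by basicity of the departing species: weakest base leaves most easily.
(CH₃)₃C–N₂⁺ loses N₂: no meaningful conjugate acid; N₂ departs as an exceptionally stable neutral molecule
(CH₃)₃C–OTf loses OTf⁻: pKₐ(CF₃SO₃H (triflic acid)) ≈ -14
(CH₃)₃C–S(CH₃)₂⁺ loses SR'₂: pKₐ(R'₂SH⁺) ≈ -7
(CH₃)₃C–NH₃⁺ loses NH₃: pKₐ(NH₄⁺) ≈ 9.2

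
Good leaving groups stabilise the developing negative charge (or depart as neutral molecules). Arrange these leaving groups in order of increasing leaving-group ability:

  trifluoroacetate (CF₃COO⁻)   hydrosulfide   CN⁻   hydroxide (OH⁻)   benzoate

hydroxide (OH⁻) < CN⁻ < hydrosulfide < benzoate < trifluoroacetate (CF₃COO⁻)

Rank by basicity of the departing species: weakest base leaves most easily.
trifluoroacetate (CF₃COO⁻): pKₐ(CF₃COOH) ≈ 0.2
benzoate: pKₐ(C₆H₅COOH) ≈ 4.2
hydrosulfide: pKₐ(H₂S) ≈ 7
CN⁻: pKₐ(HCN) ≈ 9.2
hydroxide (OH⁻): pKₐ(H₂O) ≈ 15.7
The question asks for worst first, so the sequence is read in increasing leaving-group ability.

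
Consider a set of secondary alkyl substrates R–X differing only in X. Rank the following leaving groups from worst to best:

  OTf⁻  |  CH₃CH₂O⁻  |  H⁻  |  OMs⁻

OTf⁻: pKₐ(CF₃SO₃H (triflic acid)) ≈ -14 — charge spread over three oxygens and a CF₃ group; the premier leaving group in synthesis
OMs⁻: pKₐ(CH₃SO₃H (MsOH)) ≈ -1.9
CH₃CH₂O⁻: pKₐ(CH₃CH₂OH) ≈ 16
H⁻: pKₐ(H₂) ≈ 36 — extremely strong base; leaves only in special hydride-transfer contexts
Listed from poorest to best leaving group as asked.

H⁻ < CH₃CH₂O⁻ < OMs⁻ < OTf⁻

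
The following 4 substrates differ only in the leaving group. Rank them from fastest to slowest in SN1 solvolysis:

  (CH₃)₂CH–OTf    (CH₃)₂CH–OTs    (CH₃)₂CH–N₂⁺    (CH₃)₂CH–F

(CH₃)₂CH–N₂⁺ > (CH₃)₂CH–OTf > (CH₃)₂CH–OTs > (CH₃)₂CH–F

The skeletons are identical, so relative rate is governed entirely by leaving-group ability.
Leaving-group ability tracks the stability of the departed species; conjugate-acid pKₐ is the usual yardstick (lower pKₐ → better LG).
(CH₃)₂CH–N₂⁺ loses N₂: no meaningful conjugate acid; N₂ departs as an exceptionally stable neutral molecule
(CH₃)₂CH–OTf loses OTf⁻: pKₐ(CF₃SO₃H (triflic acid)) ≈ -14
(CH₃)₂CH–OTs loses OTs⁻: pKₐ(p-CH₃C₆H₄SO₃H (TsOH)) ≈ -2.8
(CH₃)₂CH–F loses F⁻: pKₐ(HF) ≈ 3.2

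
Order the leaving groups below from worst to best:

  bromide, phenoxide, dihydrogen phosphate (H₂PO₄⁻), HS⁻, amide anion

A good leaving group is a weak base: the lower the pKₐ of its conjugate acid, the more readily it departs.
bromide: pKₐ(HBr) ≈ -9
dihydrogen phosphate (H₂PO₄⁻): pKₐ(H₃PO₄) ≈ 2.1 — moderate base; biological leaving group after further activation
HS⁻: pKₐ(H₂S) ≈ 7
phenoxide: pKₐ(C₆H₅OH (phenol)) ≈ 10
amide anion: pKₐ(NH₃) ≈ 38
Listed from poorest to best leaving group as asked.

amide anion < phenoxide < HS⁻ < dihydrogen phosphate (H₂PO₄⁻) < bromide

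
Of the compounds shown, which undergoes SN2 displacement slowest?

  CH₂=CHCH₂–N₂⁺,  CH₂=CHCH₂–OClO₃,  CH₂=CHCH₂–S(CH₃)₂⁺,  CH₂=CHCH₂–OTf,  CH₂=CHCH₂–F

Identical carbon frameworks mean the comparison reduces to leaving-group quality.
Rank by basicity of the departing species: weakest base leaves most easily.
CH₂=CHCH₂–N₂⁺ loses N₂: no meaningful conjugate acid; N₂ departs as an exceptionally stable neutral molecule
CH₂=CHCH₂–OTf loses OTf⁻: pKₐ(CF₃SO₃H (triflic acid)) ≈ -14
CH₂=CHCH₂–OClO₃ loses ClO₄⁻: pKₐ(HClO₄) ≈ -10
CH₂=CHCH₂–S(CH₃)₂⁺ loses SR'₂: pKₐ(R'₂SH⁺) ≈ -7
CH₂=CHCH₂–F loses F⁻: pKₐ(HF) ≈ 3.2

CH₂=CHCH₂–F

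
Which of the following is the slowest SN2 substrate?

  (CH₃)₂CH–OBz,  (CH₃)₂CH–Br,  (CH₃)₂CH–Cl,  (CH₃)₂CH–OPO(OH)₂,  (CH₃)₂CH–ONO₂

Same R in every case — rank the leaving groups.
A good leaving group is a weak base: the lower the pKₐ of its conjugate acid, the more readily it departs.
(CH₃)₂CH–Br loses Br⁻: pKₐ(HBr) ≈ -9
(CH₃)₂CH–Cl loses Cl⁻: pKₐ(HCl) ≈ -7
(CH₃)₂CH–ONO₂ loses NO₃⁻: pKₐ(HNO₃) ≈ -1.3
(CH₃)₂CH–OPO(OH)₂ loses H₂PO₄⁻: pKₐ(H₃PO₄) ≈ 2.1
(CH₃)₂CH–OBz loses PhCOO⁻: pKₐ(C₆H₅COOH) ≈ 4.2

(CH₃)₂CH–OBz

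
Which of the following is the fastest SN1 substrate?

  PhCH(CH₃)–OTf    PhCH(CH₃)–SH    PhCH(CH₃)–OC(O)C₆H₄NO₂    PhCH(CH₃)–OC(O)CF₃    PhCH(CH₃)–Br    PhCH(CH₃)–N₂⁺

PhCH(CH₃)–N₂⁺

Identical carbon frameworks mean the comparison reduces to leaving-group quality.
A good leaving group is a weak base: the lower the pKₐ of its conjugate acid, the more readily it departs.
PhCH(CH₃)–N₂⁺ loses N₂: no meaningful conjugate acid; N₂ departs as an exceptionally stable neutral molecule
PhCH(CH₃)–OTf loses OTf⁻: pKₐ(CF₃SO₃H (triflic acid)) ≈ -14
PhCH(CH₃)–Br loses Br⁻: pKₐ(HBr) ≈ -9
PhCH(CH₃)–OC(O)CF₃ loses CF₃COO⁻: pKₐ(CF₃COOH) ≈ 0.2
PhCH(CH₃)–OC(O)C₆H₄NO₂ loses p-O₂N–C₆H₄–COO⁻: pKₐ(p-nitrobenzoic acid) ≈ 3.4
PhCH(CH₃)–SH loses HS⁻: pKₐ(H₂S) ≈ 7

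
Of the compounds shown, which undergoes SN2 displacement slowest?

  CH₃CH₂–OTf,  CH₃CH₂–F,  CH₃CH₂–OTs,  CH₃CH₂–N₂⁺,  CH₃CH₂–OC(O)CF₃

Same R in every case — rank the leaving groups.
Leaving-group ability tracks the stability of the departed species; conjugate-acid pKₐ is the usual yardstick (lower pKₐ → better LG).
CH₃CH₂–N₂⁺ loses N₂: no meaningful conjugate acid; N₂ departs as an exceptionally stable neutral molecule
CH₃CH₂–OTf loses OTf⁻: pKₐ(CF₃SO₃H (triflic acid)) ≈ -14
CH₃CH₂–OTs loses OTs⁻: pKₐ(p-CH₃C₆H₄SO₃H (TsOH)) ≈ -2.8
CH₃CH₂–OC(O)CF₃ loses CF₃COO⁻: pKₐ(CF₃COOH) ≈ 0.2
CH₃CH₂–F loses F⁻: pKₐ(HF) ≈ 3.2

CH₃CH₂–F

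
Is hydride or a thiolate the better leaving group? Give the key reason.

a thiolate is the better leaving group.
pKₐ(RSH (a thiol)) ≈ 10.5 versus pKₐ(H₂) ≈ 36: a thiolate is the much weaker base.
Moderately basic; rarely leaves without activation.

a thiolate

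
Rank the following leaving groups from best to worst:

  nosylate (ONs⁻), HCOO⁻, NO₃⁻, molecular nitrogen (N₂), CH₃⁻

Rank by basicity of the departing species: weakest base leaves most easily.
molecular nitrogen (N₂): no meaningful conjugate acid; N₂ departs as an exceptionally stable neutral molecule
nosylate (ONs⁻): pKₐ(p-O₂NC₆H₄SO₃H) ≈ -3.5
NO₃⁻: pKₐ(HNO₃) ≈ -1.3
HCOO⁻: pKₐ(HCOOH) ≈ 3.8
CH₃⁻: pKₐ(CH₄) ≈ 48

molecular nitrogen (N₂) > nosylate (ONs⁻) > NO₃⁻ > HCOO⁻ > CH₃⁻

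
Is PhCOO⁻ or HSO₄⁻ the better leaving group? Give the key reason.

HSO₄⁻

HSO₄⁻ is the better leaving group.
pKₐ(H₂SO₄) ≈ -3 versus pKₐ(C₆H₅COOH) ≈ 4.2: HSO₄⁻ is the much weaker base.
Conjugate base of a strong mineral acid.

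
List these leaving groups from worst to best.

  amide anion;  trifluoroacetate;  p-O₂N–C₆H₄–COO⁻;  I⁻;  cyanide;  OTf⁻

amide anion < cyanide < p-O₂N–C₆H₄–COO⁻ < trifluoroacetate < I⁻ < OTf⁻

OTf⁻: pKₐ(CF₃SO₃H (triflic acid)) ≈ -14
I⁻: pKₐ(HI) ≈ -10
trifluoroacetate: pKₐ(CF₃COOH) ≈ 0.2
p-O₂N–C₆H₄–COO⁻: pKₐ(p-nitrobenzoic acid) ≈ 3.4
cyanide: pKₐ(HCN) ≈ 9.2
amide anion: pKₐ(NH₃) ≈ 38
Listed from poorest to best leaving group as asked.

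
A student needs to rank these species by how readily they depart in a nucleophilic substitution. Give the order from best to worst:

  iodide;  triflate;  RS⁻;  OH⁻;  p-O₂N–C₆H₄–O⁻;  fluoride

Rank by basicity of the departing species: weakest base leaves most easily.
triflate: pKₐ(CF₃SO₃H (triflic acid)) ≈ -14
iodide: pKₐ(HI) ≈ -10
fluoride: pKₐ(HF) ≈ 3.2
p-O₂N–C₆H₄–O⁻: pKₐ(p-nitrophenol) ≈ 7.2
RS⁻: pKₐ(RSH (a thiol)) ≈ 10.5
OH⁻: pKₐ(H₂O) ≈ 15.7

triflate > iodide > fluoride > p-O₂N–C₆H₄–O⁻ > RS⁻ > OH⁻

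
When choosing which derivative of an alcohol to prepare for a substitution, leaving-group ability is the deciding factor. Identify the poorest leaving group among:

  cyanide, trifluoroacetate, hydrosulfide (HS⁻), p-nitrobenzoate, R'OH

cyanide

R'OH: pKₐ(R'OH₂⁺) ≈ -2.4
trifluoroacetate: pKₐ(CF₃COOH) ≈ 0.2
p-nitrobenzoate: pKₐ(p-nitrobenzoic acid) ≈ 3.4
hydrosulfide (HS⁻): pKₐ(H₂S) ≈ 7
cyanide: pKₐ(HCN) ≈ 9.2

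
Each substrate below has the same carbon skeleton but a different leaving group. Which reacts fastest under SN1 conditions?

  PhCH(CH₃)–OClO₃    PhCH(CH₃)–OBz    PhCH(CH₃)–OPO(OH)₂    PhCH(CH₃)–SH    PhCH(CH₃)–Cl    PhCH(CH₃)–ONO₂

Same R in every case — rank the leaving groups.
Rank by basicity of the departing species: weakest base leaves most easily.
PhCH(CH₃)–OClO₃ loses ClO₄⁻: pKₐ(HClO₄) ≈ -10
PhCH(CH₃)–Cl loses Cl⁻: pKₐ(HCl) ≈ -7
PhCH(CH₃)–ONO₂ loses NO₃⁻: pKₐ(HNO₃) ≈ -1.3
PhCH(CH₃)–OPO(OH)₂ loses H₂PO₄⁻: pKₐ(H₃PO₄) ≈ 2.1
PhCH(CH₃)–OBz loses PhCOO⁻: pKₐ(C₆H₅COOH) ≈ 4.2
PhCH(CH₃)–SH loses HS⁻: pKₐ(H₂S) ≈ 7

PhCH(CH₃)–OClO₃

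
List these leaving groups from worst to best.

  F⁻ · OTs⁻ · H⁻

H⁻ < F⁻ < OTs⁻

OTs⁻: pKₐ(p-CH₃C₆H₄SO₃H (TsOH)) ≈ -2.8 — resonance-delocalised arenesulfonate
F⁻: pKₐ(HF) ≈ 3.2 — small and strongly basic; the poor halide leaving group
H⁻: pKₐ(H₂) ≈ 36
Reversing gives the worst-to-best order requested.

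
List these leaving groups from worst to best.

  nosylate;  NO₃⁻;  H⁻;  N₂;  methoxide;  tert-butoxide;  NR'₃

H⁻ < tert-butoxide < methoxide < NR'₃ < NO₃⁻ < nosylate < N₂

N₂: no meaningful conjugate acid; N₂ departs as an exceptionally stable neutral molecule
nosylate: pKₐ(p-O₂NC₆H₄SO₃H) ≈ -3.5
NO₃⁻: pKₐ(HNO₃) ≈ -1.3
NR'₃: pKₐ(R'₃NH⁺) ≈ 10.7
methoxide: pKₐ(CH₃OH) ≈ 15.5
tert-butoxide: pKₐ(t-BuOH) ≈ 18
H⁻: pKₐ(H₂) ≈ 36
Reversing gives the worst-to-best order requested.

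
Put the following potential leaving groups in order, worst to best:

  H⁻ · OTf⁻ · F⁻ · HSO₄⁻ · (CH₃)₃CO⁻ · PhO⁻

The more stable X⁻ (or X) is on its own — i.e. the weaker a base it is — the better a leaving group it makes.
OTf⁻: pKₐ(CF₃SO₃H (triflic acid)) ≈ -14 — charge spread over three oxygens and a CF₃ group; the premier leaving group in synthesis
HSO₄⁻: pKₐ(H₂SO₄) ≈ -3 — conjugate base of a strong mineral acid
F⁻: pKₐ(HF) ≈ 3.2 — small and strongly basic; the poor halide leaving group
PhO⁻: pKₐ(C₆H₅OH (phenol)) ≈ 10 — resonance into the ring helps, but still a poor LG
(CH₃)₃CO⁻: pKₐ(t-BuOH) ≈ 18 — bulky, strongly basic alkoxide
H⁻: pKₐ(H₂) ≈ 36
Listed from poorest to best leaving group as asked.

H⁻ < (CH₃)₃CO⁻ < PhO⁻ < F⁻ < HSO₄⁻ < OTf⁻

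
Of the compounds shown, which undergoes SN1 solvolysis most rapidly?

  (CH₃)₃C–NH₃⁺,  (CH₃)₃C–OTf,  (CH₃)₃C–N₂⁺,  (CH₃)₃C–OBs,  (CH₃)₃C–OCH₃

The skeletons are identical, so relative rate is governed entirely by leaving-group ability.
Rank by basicity of the departing species: weakest base leaves most easily.
(CH₃)₃C–N₂⁺ loses N₂: no meaningful conjugate acid; N₂ departs as an exceptionally stable neutral molecule
(CH₃)₃C–OTf loses OTf⁻: pKₐ(CF₃SO₃H (triflic acid)) ≈ -14
(CH₃)₃C–OBs loses OBs⁻: pKₐ(p-BrC₆H₄SO₃H) ≈ -2.8
(CH₃)₃C–NH₃⁺ loses NH₃: pKₐ(NH₄⁺) ≈ 9.2
(CH₃)₃C–OCH₃ loses CH₃O⁻: pKₐ(CH₃OH) ≈ 15.5

(CH₃)₃C–N₂⁺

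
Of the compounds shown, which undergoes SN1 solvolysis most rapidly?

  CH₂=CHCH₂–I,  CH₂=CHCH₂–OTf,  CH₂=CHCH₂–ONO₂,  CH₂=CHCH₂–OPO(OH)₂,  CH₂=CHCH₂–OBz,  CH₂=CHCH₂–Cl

Same R in every case — rank the leaving groups.
Leaving-group ability tracks the stability of the departed species; conjugate-acid pKₐ is the usual yardstick (lower pKₐ → better LG).
CH₂=CHCH₂–OTf loses OTf⁻: pKₐ(CF₃SO₃H (triflic acid)) ≈ -14
CH₂=CHCH₂–I loses I⁻: pKₐ(HI) ≈ -10
CH₂=CHCH₂–Cl loses Cl⁻: pKₐ(HCl) ≈ -7
CH₂=CHCH₂–ONO₂ loses NO₃⁻: pKₐ(HNO₃) ≈ -1.3
CH₂=CHCH₂–OPO(OH)₂ loses H₂PO₄⁻: pKₐ(H₃PO₄) ≈ 2.1
CH₂=CHCH₂–OBz loses PhCOO⁻: pKₐ(C₆H₅COOH) ≈ 4.2

CH₂=CHCH₂–OTf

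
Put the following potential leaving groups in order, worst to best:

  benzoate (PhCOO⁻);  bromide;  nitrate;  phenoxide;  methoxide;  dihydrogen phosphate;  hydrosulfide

methoxide < phenoxide < hydrosulfide < benzoate (PhCOO⁻) < dihydrogen phosphate < nitrate < bromide

Rank by basicity of the departing species: weakest base leaves most easily.
bromide: pKₐ(HBr) ≈ -9
nitrate: pKₐ(HNO₃) ≈ -1.3
dihydrogen phosphate: pKₐ(H₃PO₄) ≈ 2.1
benzoate (PhCOO⁻): pKₐ(C₆H₅COOH) ≈ 4.2
hydrosulfide: pKₐ(H₂S) ≈ 7
phenoxide: pKₐ(C₆H₅OH (phenol)) ≈ 10
methoxide: pKₐ(CH₃OH) ≈ 15.5
Listed from poorest to best leaving group as asked.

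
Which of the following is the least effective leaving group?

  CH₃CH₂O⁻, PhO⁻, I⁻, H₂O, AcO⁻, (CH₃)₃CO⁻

(CH₃)₃CO⁻

Leaving-group ability tracks the stability of the departed species; conjugate-acid pKₐ is the usual yardstick (lower pKₐ → better LG).
I⁻: pKₐ(HI) ≈ -10
H₂O: pKₐ(H₃O⁺) ≈ -1.7
AcO⁻: pKₐ(CH₃COOH) ≈ 4.8
PhO⁻: pKₐ(C₆H₅OH (phenol)) ≈ 10
CH₃CH₂O⁻: pKₐ(CH₃CH₂OH) ≈ 16
(CH₃)₃CO⁻: pKₐ(t-BuOH) ≈ 18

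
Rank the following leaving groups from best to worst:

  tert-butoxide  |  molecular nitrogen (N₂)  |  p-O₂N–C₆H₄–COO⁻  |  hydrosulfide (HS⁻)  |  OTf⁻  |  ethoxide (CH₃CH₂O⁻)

Rank by basicity of the departing species: weakest base leaves most easily.
molecular nitrogen (N₂): no meaningful conjugate acid; N₂ departs as an exceptionally stable neutral molecule
OTf⁻: pKₐ(CF₃SO₃H (triflic acid)) ≈ -14 — charge spread over three oxygens and a CF₃ group; the premier leaving group in synthesis
p-O₂N–C₆H₄–COO⁻: pKₐ(p-nitrobenzoic acid) ≈ 3.4 — electron-withdrawing nitro group stabilises the carboxylate
hydrosulfide (HS⁻): pKₐ(H₂S) ≈ 7
ethoxide (CH₃CH₂O⁻): pKₐ(CH₃CH₂OH) ≈ 16
tert-butoxide: pKₐ(t-BuOH) ≈ 18

molecular nitrogen (N₂) > OTf⁻ > p-O₂N–C₆H₄–COO⁻ > hydrosulfide (HS⁻) > ethoxide (CH₃CH₂O⁻) > tert-butoxide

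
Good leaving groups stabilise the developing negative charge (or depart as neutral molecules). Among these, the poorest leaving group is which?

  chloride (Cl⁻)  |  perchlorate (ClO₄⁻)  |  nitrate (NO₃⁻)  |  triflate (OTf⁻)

nitrate (NO₃⁻)

Rank by basicity of the departing species: weakest base leaves most easily.
triflate (OTf⁻): pKₐ(CF₃SO₃H (triflic acid)) ≈ -14
perchlorate (ClO₄⁻): pKₐ(HClO₄) ≈ -10
chloride (Cl⁻): pKₐ(HCl) ≈ -7
nitrate (NO₃⁻): pKₐ(HNO₃) ≈ -1.3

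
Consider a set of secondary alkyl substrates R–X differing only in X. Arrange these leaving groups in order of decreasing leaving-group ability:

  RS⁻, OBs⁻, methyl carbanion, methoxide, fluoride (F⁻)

OBs⁻: pKₐ(p-BrC₆H₄SO₃H) ≈ -2.8
fluoride (F⁻): pKₐ(HF) ≈ 3.2
RS⁻: pKₐ(RSH (a thiol)) ≈ 10.5
methoxide: pKₐ(CH₃OH) ≈ 15.5
methyl carbanion: pKₐ(CH₄) ≈ 48

OBs⁻ > fluoride (F⁻) > RS⁻ > methoxide > methyl carbanion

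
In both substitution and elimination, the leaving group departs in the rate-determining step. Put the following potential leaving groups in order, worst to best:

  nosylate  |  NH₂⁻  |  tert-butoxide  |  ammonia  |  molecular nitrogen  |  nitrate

The more stable X⁻ (or X) is on its own — i.e. the weaker a base it is — the better a leaving group it makes.
molecular nitrogen: no meaningful conjugate acid; N₂ departs as an exceptionally stable neutral molecule
nosylate: pKₐ(p-O₂NC₆H₄SO₃H) ≈ -3.5
nitrate: pKₐ(HNO₃) ≈ -1.3
ammonia: pKₐ(NH₄⁺) ≈ 9.2
tert-butoxide: pKₐ(t-BuOH) ≈ 18
NH₂⁻: pKₐ(NH₃) ≈ 38
The question asks for worst first, so the sequence is read in increasing leaving-group ability.

NH₂⁻ < tert-butoxide < ammonia < nitrate < nosylate < molecular nitrogen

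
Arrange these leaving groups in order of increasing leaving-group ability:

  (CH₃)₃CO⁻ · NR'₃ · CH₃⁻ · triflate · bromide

CH₃⁻ < (CH₃)₃CO⁻ < NR'₃ < bromide < triflate

Leaving-group ability tracks the stability of the departed species; conjugate-acid pKₐ is the usual yardstick (lower pKₐ → better LG).
triflate: pKₐ(CF₃SO₃H (triflic acid)) ≈ -14 — charge spread over three oxygens and a CF₃ group; the premier leaving group in synthesis
bromide: pKₐ(HBr) ≈ -9 — weak base; good leaving group
NR'₃: pKₐ(R'₃NH⁺) ≈ 10.7 — neutral but still a fairly strong base; Hofmann-elimination LG
(CH₃)₃CO⁻: pKₐ(t-BuOH) ≈ 18
CH₃⁻: pKₐ(CH₄) ≈ 48
The question asks for worst first, so the sequence is read in increasing leaving-group ability.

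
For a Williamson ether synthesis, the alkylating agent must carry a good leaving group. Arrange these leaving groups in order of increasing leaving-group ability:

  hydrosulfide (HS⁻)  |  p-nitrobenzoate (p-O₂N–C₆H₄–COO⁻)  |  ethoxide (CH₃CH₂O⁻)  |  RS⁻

ethoxide (CH₃CH₂O⁻) < RS⁻ < hydrosulfide (HS⁻) < p-nitrobenzoate (p-O₂N–C₆H₄–COO⁻)

Leaving-group ability tracks the stability of the departed species; conjugate-acid pKₐ is the usual yardstick (lower pKₐ → better LG).
p-nitrobenzoate (p-O₂N–C₆H₄–COO⁻): pKₐ(p-nitrobenzoic acid) ≈ 3.4
hydrosulfide (HS⁻): pKₐ(H₂S) ≈ 7
RS⁻: pKₐ(RSH (a thiol)) ≈ 10.5
ethoxide (CH₃CH₂O⁻): pKₐ(CH₃CH₂OH) ≈ 16
Reversing gives the worst-to-best order requested.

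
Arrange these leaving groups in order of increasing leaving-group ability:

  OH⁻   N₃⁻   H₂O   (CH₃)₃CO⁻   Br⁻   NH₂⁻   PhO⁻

NH₂⁻ < (CH₃)₃CO⁻ < OH⁻ < PhO⁻ < N₃⁻ < H₂O < Br⁻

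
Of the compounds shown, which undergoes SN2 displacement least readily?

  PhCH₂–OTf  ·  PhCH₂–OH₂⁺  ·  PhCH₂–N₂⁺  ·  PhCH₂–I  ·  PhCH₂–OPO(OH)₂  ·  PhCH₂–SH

Same R in every case — rank the leaving groups.
Leaving-group ability tracks the stability of the departed species; conjugate-acid pKₐ is the usual yardstick (lower pKₐ → better LG).
PhCH₂–N₂⁺ loses N₂: no meaningful conjugate acid; N₂ departs as an exceptionally stable neutral molecule
PhCH₂–OTf loses OTf⁻: pKₐ(CF₃SO₃H (triflic acid)) ≈ -14
PhCH₂–I loses I⁻: pKₐ(HI) ≈ -10
PhCH₂–OH₂⁺ loses H₂O: pKₐ(H₃O⁺) ≈ -1.7
PhCH₂–OPO(OH)₂ loses H₂PO₄⁻: pKₐ(H₃PO₄) ≈ 2.1
PhCH₂–SH loses HS⁻: pKₐ(H₂S) ≈ 7

PhCH₂–SH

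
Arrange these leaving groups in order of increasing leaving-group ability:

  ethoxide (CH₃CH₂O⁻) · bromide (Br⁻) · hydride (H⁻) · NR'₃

hydride (H⁻) < ethoxide (CH₃CH₂O⁻) < NR'₃ < bromide (Br⁻)

A good leaving group is a weak base: the lower the pKₐ of its conjugate acid, the more readily it departs.
bromide (Br⁻): pKₐ(HBr) ≈ -9
NR'₃: pKₐ(R'₃NH⁺) ≈ 10.7
ethoxide (CH₃CH₂O⁻): pKₐ(CH₃CH₂OH) ≈ 16 — strong base; alkoxides do not leave unassisted
hydride (H⁻): pKₐ(H₂) ≈ 36 — extremely strong base; leaves only in special hydride-transfer contexts
Reversing gives the worst-to-best order requested.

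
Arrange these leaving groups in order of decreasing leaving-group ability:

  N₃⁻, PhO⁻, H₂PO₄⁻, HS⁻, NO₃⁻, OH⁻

NO₃⁻: pKₐ(HNO₃) ≈ -1.3 — resonance-delocalised over three oxygens
H₂PO₄⁻: pKₐ(H₃PO₄) ≈ 2.1
N₃⁻: pKₐ(HN₃) ≈ 4.7
HS⁻: pKₐ(H₂S) ≈ 7 — larger and more polarisable than the oxygen analogue
PhO⁻: pKₐ(C₆H₅OH (phenol)) ≈ 10 — resonance into the ring helps, but still a poor LG
OH⁻: pKₐ(H₂O) ≈ 15.7 — strong base; essentially never leaves without prior activation

NO₃⁻ > H₂PO₄⁻ > N₃⁻ > HS⁻ > PhO⁻ > OH⁻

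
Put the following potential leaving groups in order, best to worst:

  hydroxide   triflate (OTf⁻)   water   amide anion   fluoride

triflate (OTf⁻) > water > fluoride > hydroxide > amide anion

Leaving-group ability tracks the stability of the departed species; conjugate-acid pKₐ is the usual yardstick (lower pKₐ → better LG).
triflate (OTf⁻): pKₐ(CF₃SO₃H (triflic acid)) ≈ -14
water: pKₐ(H₃O⁺) ≈ -1.7
fluoride: pKₐ(HF) ≈ 3.2
hydroxide: pKₐ(H₂O) ≈ 15.7
amide anion: pKₐ(NH₃) ≈ 38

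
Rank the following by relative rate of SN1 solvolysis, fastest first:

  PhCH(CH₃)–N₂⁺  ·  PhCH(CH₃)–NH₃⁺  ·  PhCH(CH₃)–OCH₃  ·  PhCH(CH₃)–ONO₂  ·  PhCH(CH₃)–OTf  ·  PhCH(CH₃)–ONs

Identical carbon frameworks mean the comparison reduces to leaving-group quality.
Leaving-group ability tracks the stability of the departed species; conjugate-acid pKₐ is the usual yardstick (lower pKₐ → better LG).
PhCH(CH₃)–N₂⁺ loses N₂: no meaningful conjugate acid; N₂ departs as an exceptionally stable neutral molecule
PhCH(CH₃)–OTf loses OTf⁻: pKₐ(CF₃SO₃H (triflic acid)) ≈ -14
PhCH(CH₃)–ONs loses ONs⁻: pKₐ(p-O₂NC₆H₄SO₃H) ≈ -3.5
PhCH(CH₃)–ONO₂ loses NO₃⁻: pKₐ(HNO₃) ≈ -1.3
PhCH(CH₃)–NH₃⁺ loses NH₃: pKₐ(NH₄⁺) ≈ 9.2
PhCH(CH₃)–OCH₃ loses CH₃O⁻: pKₐ(CH₃OH) ≈ 15.5

PhCH(CH₃)–N₂⁺ > PhCH(CH₃)–OTf > PhCH(CH₃)–ONs > PhCH(CH₃)–ONO₂ > PhCH(CH₃)–NH₃⁺ > PhCH(CH₃)–OCH₃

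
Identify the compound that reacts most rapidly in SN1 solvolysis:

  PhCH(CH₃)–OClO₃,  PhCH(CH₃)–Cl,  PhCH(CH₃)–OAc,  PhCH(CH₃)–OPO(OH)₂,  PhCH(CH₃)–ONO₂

The skeletons are identical, so relative rate is governed entirely by leaving-group ability.
The more stable X⁻ (or X) is on its own — i.e. the weaker a base it is — the better a leaving group it makes.
PhCH(CH₃)–OClO₃ loses ClO₄⁻: pKₐ(HClO₄) ≈ -10
PhCH(CH₃)–Cl loses Cl⁻: pKₐ(HCl) ≈ -7
PhCH(CH₃)–ONO₂ loses NO₃⁻: pKₐ(HNO₃) ≈ -1.3
PhCH(CH₃)–OPO(OH)₂ loses H₂PO₄⁻: pKₐ(H₃PO₄) ≈ 2.1
PhCH(CH₃)–OAc loses AcO⁻: pKₐ(CH₃COOH) ≈ 4.8

PhCH(CH₃)–OClO₃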